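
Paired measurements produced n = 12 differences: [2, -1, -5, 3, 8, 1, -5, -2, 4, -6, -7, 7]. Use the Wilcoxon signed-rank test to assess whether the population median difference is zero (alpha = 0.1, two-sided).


Step 1: Drop any zero differences (none here) and take |d_i|.
|d| = [2, 1, 5, 3, 8, 1, 5, 2, 4, 6, 7, 7]
Step 2: Midrank |d_i| (ties get averaged ranks).
ranks: |2|->3.5, |1|->1.5, |5|->7.5, |3|->5, |8|->12, |1|->1.5, |5|->7.5, |2|->3.5, |4|->6, |6|->9, |7|->10.5, |7|->10.5
Step 3: Attach original signs; sum ranks with positive sign and with negative sign.
W+ = 3.5 + 5 + 12 + 1.5 + 6 + 10.5 = 38.5
W- = 1.5 + 7.5 + 7.5 + 3.5 + 9 + 10.5 = 39.5
(Check: W+ + W- = 78 should equal n(n+1)/2 = 78.)
Step 4: Test statistic W = min(W+, W-) = 38.5.
Step 5: Ties in |d|, so use the tie-corrected normal approximation.
        E[W] = n(n+1)/4 = 12*13/4 = 39.
        Tie groups: |d|=1 (t=2), |d|=2 (t=2), |d|=5 (t=2), |d|=7 (t=2); sum(t^3 - t) = 24.
        Var[W] = n(n+1)(2n+1)/24 - sum(t^3-t)/48 = 3900/24 - 24/48 = 162.
        z = (W - E[W]) / sqrt(Var[W]) = (38.5 - 39) / 12.7279 = -0.0393.
        Two-sided p = 2*Phi(z) = 0.968664.
Step 6: alpha = 0.1. fail to reject H0.

W+ = 38.5, W- = 39.5, W = min = 38.5, p = 0.968664, fail to reject H0.


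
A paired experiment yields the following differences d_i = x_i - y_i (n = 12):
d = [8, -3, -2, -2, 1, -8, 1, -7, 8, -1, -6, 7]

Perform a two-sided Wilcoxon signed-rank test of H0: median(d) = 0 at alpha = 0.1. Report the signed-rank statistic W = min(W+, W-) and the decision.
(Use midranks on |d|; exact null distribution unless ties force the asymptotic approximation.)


Step 1: Drop any zero differences (none here) and take |d_i|.
|d| = [8, 3, 2, 2, 1, 8, 1, 7, 8, 1, 6, 7]
Step 2: Midrank |d_i| (ties get averaged ranks).
ranks: |8|->11, |3|->6, |2|->4.5, |2|->4.5, |1|->2, |8|->11, |1|->2, |7|->8.5, |8|->11, |1|->2, |6|->7, |7|->8.5
Step 3: Attach original signs; sum ranks with positive sign and with negative sign.
W+ = 11 + 2 + 2 + 11 + 8.5 = 34.5
W- = 6 + 4.5 + 4.5 + 11 + 8.5 + 2 + 7 = 43.5
(Check: W+ + W- = 78 should equal n(n+1)/2 = 78.)
Step 4: Test statistic W = min(W+, W-) = 34.5.
Step 5: Ties in |d|, so use the tie-corrected normal approximation.
        E[W] = n(n+1)/4 = 12*13/4 = 39.
        Tie groups: |d|=1 (t=3), |d|=2 (t=2), |d|=7 (t=2), |d|=8 (t=3); sum(t^3 - t) = 60.
        Var[W] = n(n+1)(2n+1)/24 - sum(t^3-t)/48 = 3900/24 - 60/48 = 161.25.
        z = (W - E[W]) / sqrt(Var[W]) = (34.5 - 39) / 12.6984 = -0.3544.
        Two-sided p = 2*Phi(z) = 0.723058.
Step 6: alpha = 0.1. fail to reject H0.

W+ = 34.5, W- = 43.5, W = min = 34.5, p = 0.723058, fail to reject H0.


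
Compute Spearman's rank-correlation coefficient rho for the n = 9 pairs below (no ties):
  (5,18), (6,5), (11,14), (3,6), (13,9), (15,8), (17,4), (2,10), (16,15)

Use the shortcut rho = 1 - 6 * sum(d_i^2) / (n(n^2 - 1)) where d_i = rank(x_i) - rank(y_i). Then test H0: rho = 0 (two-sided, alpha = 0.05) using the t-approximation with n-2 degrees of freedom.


Step 1: Rank x and y separately (midranks; no ties here).
rank(x): 5->3, 6->4, 11->5, 3->2, 13->6, 15->7, 17->9, 2->1, 16->8
rank(y): 18->9, 5->2, 14->7, 6->3, 9->5, 8->4, 4->1, 10->6, 15->8
Step 2: d_i = R_x(i) - R_y(i); compute d_i^2.
  (3-9)^2=36, (4-2)^2=4, (5-7)^2=4, (2-3)^2=1, (6-5)^2=1, (7-4)^2=9, (9-1)^2=64, (1-6)^2=25, (8-8)^2=0
sum(d^2) = 144.
Step 3: rho = 1 - 6*144 / (9*(9^2 - 1)) = 1 - 864/720 = -0.200000.
Step 4: Under H0, t = rho * sqrt((n-2)/(1-rho^2)) = -0.5401 ~ t(7).
Step 5: Two-sided p-value from the t-distribution with 7 df = 0.605901.
Step 6: alpha = 0.05. fail to reject H0.

rho = -0.2000, p = 0.605901, fail to reject H0 at alpha = 0.05.


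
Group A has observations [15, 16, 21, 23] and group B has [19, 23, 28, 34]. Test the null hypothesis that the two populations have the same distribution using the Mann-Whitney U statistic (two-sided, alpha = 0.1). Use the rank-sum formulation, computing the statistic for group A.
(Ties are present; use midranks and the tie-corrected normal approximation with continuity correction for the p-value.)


Step 1: Combine and sort all 8 observations; assign midranks.
sorted (value, group): (15,X), (16,X), (19,Y), (21,X), (23,X), (23,Y), (28,Y), (34,Y)
ranks: 15->1, 16->2, 19->3, 21->4, 23->5.5, 23->5.5, 28->7, 34->8
Step 2: Rank sum for X: R1 = 1 + 2 + 4 + 5.5 = 12.5.
Step 3: U_X = R1 - n1(n1+1)/2 = 12.5 - 4*5/2 = 12.5 - 10 = 2.5.
       U_Y = n1*n2 - U_X = 16 - 2.5 = 13.5.
Step 4: Ties are present, so use the tie-corrected normal approximation (with continuity correction) for the p-value.
Step 5: p-value = 0.146489; compare to alpha = 0.1. fail to reject H0.

U_X = 2.5, p = 0.146489, fail to reject H0 at alpha = 0.1.


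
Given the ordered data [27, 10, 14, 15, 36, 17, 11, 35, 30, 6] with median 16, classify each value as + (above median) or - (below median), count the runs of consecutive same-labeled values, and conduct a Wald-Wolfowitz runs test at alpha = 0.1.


Step 1: Compute median = 16; label A = above, B = below.
Labels in order: ABBBAABAAB  (n_A = 5, n_B = 5)
Step 2: Count runs R = 6.
Step 3: Under H0 (random ordering), E[R] = 2*n_A*n_B/(n_A+n_B) + 1 = 2*5*5/10 + 1 = 6.0000.
        Var[R] = 2*n_A*n_B*(2*n_A*n_B - n_A - n_B) / ((n_A+n_B)^2 * (n_A+n_B-1)) = 2000/900 = 2.2222.
        SD[R] = 1.4907.
Step 4: R = E[R], so z = 0 with no continuity correction.
Step 5: Two-sided p-value via normal approximation = 2*(1 - Phi(|z|)) = 1.000000.
Step 6: alpha = 0.1. fail to reject H0.

R = 6, z = 0.0000, p = 1.000000, fail to reject H0.


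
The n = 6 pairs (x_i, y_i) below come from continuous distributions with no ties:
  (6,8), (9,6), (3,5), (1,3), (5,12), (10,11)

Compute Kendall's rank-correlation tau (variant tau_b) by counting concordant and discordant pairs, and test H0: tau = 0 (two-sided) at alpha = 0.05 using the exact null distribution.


Step 1: Enumerate the 15 unordered pairs (i,j) with i<j and classify each by sign(x_j-x_i) * sign(y_j-y_i).
  (1,2):dx=+3,dy=-2->D; (1,3):dx=-3,dy=-3->C; (1,4):dx=-5,dy=-5->C; (1,5):dx=-1,dy=+4->D
  (1,6):dx=+4,dy=+3->C; (2,3):dx=-6,dy=-1->C; (2,4):dx=-8,dy=-3->C; (2,5):dx=-4,dy=+6->D
  (2,6):dx=+1,dy=+5->C; (3,4):dx=-2,dy=-2->C; (3,5):dx=+2,dy=+7->C; (3,6):dx=+7,dy=+6->C
  (4,5):dx=+4,dy=+9->C; (4,6):dx=+9,dy=+8->C; (5,6):dx=+5,dy=-1->D
Step 2: C = 11, D = 4, total pairs = 15.
Step 3: tau = (C - D)/(n(n-1)/2) = (11 - 4)/15 = 0.466667.
Step 4: Exact two-sided p-value (enumerate n! = 720 permutations of y under H0): p = 0.272222.
Step 5: alpha = 0.05. fail to reject H0.

tau_b = 0.4667 (C=11, D=4), p = 0.272222, fail to reject H0.


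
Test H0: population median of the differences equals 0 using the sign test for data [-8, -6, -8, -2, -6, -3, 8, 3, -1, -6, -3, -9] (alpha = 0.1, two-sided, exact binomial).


Step 1: Discard zero differences. Original n = 12; n_eff = number of nonzero differences = 12.
Nonzero differences (with sign): -8, -6, -8, -2, -6, -3, +8, +3, -1, -6, -3, -9
Step 2: Count signs: positive = 2, negative = 10.
Step 3: Under H0: P(positive) = 0.5, so the number of positives S ~ Bin(12, 0.5).
Step 4: Two-sided exact p-value = sum of Bin(12,0.5) probabilities at or below the observed probability = 0.038574.
Step 5: alpha = 0.1. reject H0.

n_eff = 12, pos = 2, neg = 10, p = 0.038574, reject H0.


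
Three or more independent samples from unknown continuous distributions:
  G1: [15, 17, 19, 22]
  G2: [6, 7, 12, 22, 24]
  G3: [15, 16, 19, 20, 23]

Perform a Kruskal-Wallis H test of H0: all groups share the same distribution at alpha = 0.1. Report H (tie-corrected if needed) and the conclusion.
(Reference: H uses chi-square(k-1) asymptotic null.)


Step 1: Combine all N = 14 observations and assign midranks.
sorted (value, group, rank): (6,G2,1), (7,G2,2), (12,G2,3), (15,G1,4.5), (15,G3,4.5), (16,G3,6), (17,G1,7), (19,G1,8.5), (19,G3,8.5), (20,G3,10), (22,G1,11.5), (22,G2,11.5), (23,G3,13), (24,G2,14)
Step 2: Sum ranks within each group.
R_1 = 31.5 (n_1 = 4)
R_2 = 31.5 (n_2 = 5)
R_3 = 42 (n_3 = 5)
Step 3: H = 12/(N(N+1)) * sum(R_i^2/n_i) - 3(N+1)
     = 12/(14*15) * (31.5^2/4 + 31.5^2/5 + 42^2/5) - 3*15
     = 0.057143 * 799.312 - 45
     = 0.675000.
Step 4: Ties present; correction factor C = 1 - 18/(14^3 - 14) = 0.993407. Corrected H = 0.675000 / 0.993407 = 0.679480.
Step 5: Under H0, H ~ chi^2(2); p-value = 0.711955.
Step 6: alpha = 0.1. fail to reject H0.

H = 0.6795, df = 2, p = 0.711955, fail to reject H0.


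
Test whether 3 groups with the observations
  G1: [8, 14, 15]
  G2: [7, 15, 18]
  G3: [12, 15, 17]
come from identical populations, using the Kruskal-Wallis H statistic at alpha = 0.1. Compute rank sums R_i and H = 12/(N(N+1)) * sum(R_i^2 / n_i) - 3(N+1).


Step 1: Combine all N = 9 observations and assign midranks.
sorted (value, group, rank): (7,G2,1), (8,G1,2), (12,G3,3), (14,G1,4), (15,G1,6), (15,G2,6), (15,G3,6), (17,G3,8), (18,G2,9)
Step 2: Sum ranks within each group.
R_1 = 12 (n_1 = 3)
R_2 = 16 (n_2 = 3)
R_3 = 17 (n_3 = 3)
Step 3: H = 12/(N(N+1)) * sum(R_i^2/n_i) - 3(N+1)
     = 12/(9*10) * (12^2/3 + 16^2/3 + 17^2/3) - 3*10
     = 0.133333 * 229.667 - 30
     = 0.622222.
Step 4: Ties present; correction factor C = 1 - 24/(9^3 - 9) = 0.966667. Corrected H = 0.622222 / 0.966667 = 0.643678.
Step 5: Under H0, H ~ chi^2(2); p-value = 0.724815.
Step 6: alpha = 0.1. fail to reject H0.

H = 0.6437, df = 2, p = 0.724815, fail to reject H0.


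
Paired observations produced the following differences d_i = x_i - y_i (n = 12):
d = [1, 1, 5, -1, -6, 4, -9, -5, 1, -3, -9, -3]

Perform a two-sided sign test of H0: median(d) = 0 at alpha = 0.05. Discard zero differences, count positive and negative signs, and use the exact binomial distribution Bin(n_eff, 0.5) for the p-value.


Step 1: Discard zero differences. Original n = 12; n_eff = number of nonzero differences = 12.
Nonzero differences (with sign): +1, +1, +5, -1, -6, +4, -9, -5, +1, -3, -9, -3
Step 2: Count signs: positive = 5, negative = 7.
Step 3: Under H0: P(positive) = 0.5, so the number of positives S ~ Bin(12, 0.5).
Step 4: Two-sided exact p-value = sum of Bin(12,0.5) probabilities at or below the observed probability = 0.774414.
Step 5: alpha = 0.05. fail to reject H0.

n_eff = 12, pos = 5, neg = 7, p = 0.774414, fail to reject H0.


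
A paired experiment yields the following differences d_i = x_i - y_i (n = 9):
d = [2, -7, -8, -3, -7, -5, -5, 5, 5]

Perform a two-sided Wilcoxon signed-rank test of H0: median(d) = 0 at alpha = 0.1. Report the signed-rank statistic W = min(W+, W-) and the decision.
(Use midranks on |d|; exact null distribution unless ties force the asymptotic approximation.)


Step 1: Drop any zero differences (none here) and take |d_i|.
|d| = [2, 7, 8, 3, 7, 5, 5, 5, 5]
Step 2: Midrank |d_i| (ties get averaged ranks).
ranks: |2|->1, |7|->7.5, |8|->9, |3|->2, |7|->7.5, |5|->4.5, |5|->4.5, |5|->4.5, |5|->4.5
Step 3: Attach original signs; sum ranks with positive sign and with negative sign.
W+ = 1 + 4.5 + 4.5 = 10
W- = 7.5 + 9 + 2 + 7.5 + 4.5 + 4.5 = 35
(Check: W+ + W- = 45 should equal n(n+1)/2 = 45.)
Step 4: Test statistic W = min(W+, W-) = 10.
Step 5: Ties in |d|, so use the tie-corrected normal approximation.
        E[W] = n(n+1)/4 = 9*10/4 = 22.5.
        Tie groups: |d|=5 (t=4), |d|=7 (t=2); sum(t^3 - t) = 66.
        Var[W] = n(n+1)(2n+1)/24 - sum(t^3-t)/48 = 1710/24 - 66/48 = 69.875.
        z = (W - E[W]) / sqrt(Var[W]) = (10 - 22.5) / 8.3591 = -1.4954.
        Two-sided p = 2*Phi(z) = 0.134818.
Step 6: alpha = 0.1. fail to reject H0.

W+ = 10, W- = 35, W = min = 10, p = 0.134818, fail to reject H0.


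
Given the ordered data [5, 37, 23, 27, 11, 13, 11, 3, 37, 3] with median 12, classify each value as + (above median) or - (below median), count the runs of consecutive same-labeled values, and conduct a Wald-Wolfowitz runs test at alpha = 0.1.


Step 1: Compute median = 12; label A = above, B = below.
Labels in order: BAAABABBAB  (n_A = 5, n_B = 5)
Step 2: Count runs R = 7.
Step 3: Under H0 (random ordering), E[R] = 2*n_A*n_B/(n_A+n_B) + 1 = 2*5*5/10 + 1 = 6.0000.
        Var[R] = 2*n_A*n_B*(2*n_A*n_B - n_A - n_B) / ((n_A+n_B)^2 * (n_A+n_B-1)) = 2000/900 = 2.2222.
        SD[R] = 1.4907.
Step 4: Continuity-corrected z = (R - 0.5 - E[R]) / SD[R] = (7 - 0.5 - 6.0000) / 1.4907 = 0.3354.
Step 5: Two-sided p-value via normal approximation = 2*(1 - Phi(|z|)) = 0.737316.
Step 6: alpha = 0.1. fail to reject H0.

R = 7, z = 0.3354, p = 0.737316, fail to reject H0.


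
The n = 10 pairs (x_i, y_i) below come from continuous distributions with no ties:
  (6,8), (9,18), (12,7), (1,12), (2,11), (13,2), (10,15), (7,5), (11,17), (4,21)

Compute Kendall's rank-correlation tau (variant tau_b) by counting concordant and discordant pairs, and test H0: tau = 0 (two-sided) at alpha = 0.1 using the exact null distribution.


Step 1: Enumerate the 45 unordered pairs (i,j) with i<j and classify each by sign(x_j-x_i) * sign(y_j-y_i).
  (1,2):dx=+3,dy=+10->C; (1,3):dx=+6,dy=-1->D; (1,4):dx=-5,dy=+4->D; (1,5):dx=-4,dy=+3->D
  (1,6):dx=+7,dy=-6->D; (1,7):dx=+4,dy=+7->C; (1,8):dx=+1,dy=-3->D; (1,9):dx=+5,dy=+9->C
  (1,10):dx=-2,dy=+13->D; (2,3):dx=+3,dy=-11->D; (2,4):dx=-8,dy=-6->C; (2,5):dx=-7,dy=-7->C
  (2,6):dx=+4,dy=-16->D; (2,7):dx=+1,dy=-3->D; (2,8):dx=-2,dy=-13->C; (2,9):dx=+2,dy=-1->D
  (2,10):dx=-5,dy=+3->D; (3,4):dx=-11,dy=+5->D; (3,5):dx=-10,dy=+4->D; (3,6):dx=+1,dy=-5->D
  (3,7):dx=-2,dy=+8->D; (3,8):dx=-5,dy=-2->C; (3,9):dx=-1,dy=+10->D; (3,10):dx=-8,dy=+14->D
  (4,5):dx=+1,dy=-1->D; (4,6):dx=+12,dy=-10->D; (4,7):dx=+9,dy=+3->C; (4,8):dx=+6,dy=-7->D
  (4,9):dx=+10,dy=+5->C; (4,10):dx=+3,dy=+9->C; (5,6):dx=+11,dy=-9->D; (5,7):dx=+8,dy=+4->C
  (5,8):dx=+5,dy=-6->D; (5,9):dx=+9,dy=+6->C; (5,10):dx=+2,dy=+10->C; (6,7):dx=-3,dy=+13->D
  (6,8):dx=-6,dy=+3->D; (6,9):dx=-2,dy=+15->D; (6,10):dx=-9,dy=+19->D; (7,8):dx=-3,dy=-10->C
  (7,9):dx=+1,dy=+2->C; (7,10):dx=-6,dy=+6->D; (8,9):dx=+4,dy=+12->C; (8,10):dx=-3,dy=+16->D
  (9,10):dx=-7,dy=+4->D
Step 2: C = 16, D = 29, total pairs = 45.
Step 3: tau = (C - D)/(n(n-1)/2) = (16 - 29)/45 = -0.288889.
Step 4: Exact two-sided p-value (enumerate n! = 3628800 permutations of y under H0): p = 0.291248.
Step 5: alpha = 0.1. fail to reject H0.

tau_b = -0.2889 (C=16, D=29), p = 0.291248, fail to reject H0.


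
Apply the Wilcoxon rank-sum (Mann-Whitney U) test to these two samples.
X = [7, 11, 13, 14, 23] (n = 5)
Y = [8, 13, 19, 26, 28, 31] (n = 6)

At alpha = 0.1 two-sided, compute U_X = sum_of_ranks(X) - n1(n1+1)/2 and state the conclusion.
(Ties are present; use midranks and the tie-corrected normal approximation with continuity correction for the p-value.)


Step 1: Combine and sort all 11 observations; assign midranks.
sorted (value, group): (7,X), (8,Y), (11,X), (13,X), (13,Y), (14,X), (19,Y), (23,X), (26,Y), (28,Y), (31,Y)
ranks: 7->1, 8->2, 11->3, 13->4.5, 13->4.5, 14->6, 19->7, 23->8, 26->9, 28->10, 31->11
Step 2: Rank sum for X: R1 = 1 + 3 + 4.5 + 6 + 8 = 22.5.
Step 3: U_X = R1 - n1(n1+1)/2 = 22.5 - 5*6/2 = 22.5 - 15 = 7.5.
       U_Y = n1*n2 - U_X = 30 - 7.5 = 22.5.
Step 4: Ties are present, so use the tie-corrected normal approximation (with continuity correction) for the p-value.
Step 5: p-value = 0.200217; compare to alpha = 0.1. fail to reject H0.

U_X = 7.5, p = 0.200217, fail to reject H0 at alpha = 0.1.


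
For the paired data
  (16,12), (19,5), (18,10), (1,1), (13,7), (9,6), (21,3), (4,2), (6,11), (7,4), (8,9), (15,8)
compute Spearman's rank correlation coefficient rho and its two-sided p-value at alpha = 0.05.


Step 1: Rank x and y separately (midranks; no ties here).
rank(x): 16->9, 19->11, 18->10, 1->1, 13->7, 9->6, 21->12, 4->2, 6->3, 7->4, 8->5, 15->8
rank(y): 12->12, 5->5, 10->10, 1->1, 7->7, 6->6, 3->3, 2->2, 11->11, 4->4, 9->9, 8->8
Step 2: d_i = R_x(i) - R_y(i); compute d_i^2.
  (9-12)^2=9, (11-5)^2=36, (10-10)^2=0, (1-1)^2=0, (7-7)^2=0, (6-6)^2=0, (12-3)^2=81, (2-2)^2=0, (3-11)^2=64, (4-4)^2=0, (5-9)^2=16, (8-8)^2=0
sum(d^2) = 206.
Step 3: rho = 1 - 6*206 / (12*(12^2 - 1)) = 1 - 1236/1716 = 0.279720.
Step 4: Under H0, t = rho * sqrt((n-2)/(1-rho^2)) = 0.9213 ~ t(10).
Step 5: Two-sided p-value from the t-distribution with 10 df = 0.378569.
Step 6: alpha = 0.05. fail to reject H0.

rho = 0.2797, p = 0.378569, fail to reject H0 at alpha = 0.05.


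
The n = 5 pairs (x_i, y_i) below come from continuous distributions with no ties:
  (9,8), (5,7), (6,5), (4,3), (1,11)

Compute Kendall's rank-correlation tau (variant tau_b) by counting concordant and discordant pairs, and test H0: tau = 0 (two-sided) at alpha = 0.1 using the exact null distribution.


Step 1: Enumerate the 10 unordered pairs (i,j) with i<j and classify each by sign(x_j-x_i) * sign(y_j-y_i).
  (1,2):dx=-4,dy=-1->C; (1,3):dx=-3,dy=-3->C; (1,4):dx=-5,dy=-5->C; (1,5):dx=-8,dy=+3->D
  (2,3):dx=+1,dy=-2->D; (2,4):dx=-1,dy=-4->C; (2,5):dx=-4,dy=+4->D; (3,4):dx=-2,dy=-2->C
  (3,5):dx=-5,dy=+6->D; (4,5):dx=-3,dy=+8->D
Step 2: C = 5, D = 5, total pairs = 10.
Step 3: tau = (C - D)/(n(n-1)/2) = (5 - 5)/10 = 0.000000.
Step 4: Exact two-sided p-value (enumerate n! = 120 permutations of y under H0): p = 1.000000.
Step 5: alpha = 0.1. fail to reject H0.

tau_b = 0.0000 (C=5, D=5), p = 1.000000, fail to reject H0.


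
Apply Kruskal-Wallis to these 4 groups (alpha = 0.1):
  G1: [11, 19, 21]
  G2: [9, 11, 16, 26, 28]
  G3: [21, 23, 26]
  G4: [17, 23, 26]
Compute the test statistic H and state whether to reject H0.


Step 1: Combine all N = 14 observations and assign midranks.
sorted (value, group, rank): (9,G2,1), (11,G1,2.5), (11,G2,2.5), (16,G2,4), (17,G4,5), (19,G1,6), (21,G1,7.5), (21,G3,7.5), (23,G3,9.5), (23,G4,9.5), (26,G2,12), (26,G3,12), (26,G4,12), (28,G2,14)
Step 2: Sum ranks within each group.
R_1 = 16 (n_1 = 3)
R_2 = 33.5 (n_2 = 5)
R_3 = 29 (n_3 = 3)
R_4 = 26.5 (n_4 = 3)
Step 3: H = 12/(N(N+1)) * sum(R_i^2/n_i) - 3(N+1)
     = 12/(14*15) * (16^2/3 + 33.5^2/5 + 29^2/3 + 26.5^2/3) - 3*15
     = 0.057143 * 824.2 - 45
     = 2.097143.
Step 4: Ties present; correction factor C = 1 - 42/(14^3 - 14) = 0.984615. Corrected H = 2.097143 / 0.984615 = 2.129911.
Step 5: Under H0, H ~ chi^2(3); p-value = 0.545885.
Step 6: alpha = 0.1. fail to reject H0.

H = 2.1299, df = 3, p = 0.545885, fail to reject H0.


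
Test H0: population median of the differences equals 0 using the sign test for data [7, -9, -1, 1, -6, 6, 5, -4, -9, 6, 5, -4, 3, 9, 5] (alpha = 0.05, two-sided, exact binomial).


Step 1: Discard zero differences. Original n = 15; n_eff = number of nonzero differences = 15.
Nonzero differences (with sign): +7, -9, -1, +1, -6, +6, +5, -4, -9, +6, +5, -4, +3, +9, +5
Step 2: Count signs: positive = 9, negative = 6.
Step 3: Under H0: P(positive) = 0.5, so the number of positives S ~ Bin(15, 0.5).
Step 4: Two-sided exact p-value = sum of Bin(15,0.5) probabilities at or below the observed probability = 0.607239.
Step 5: alpha = 0.05. fail to reject H0.

n_eff = 15, pos = 9, neg = 6, p = 0.607239, fail to reject H0.


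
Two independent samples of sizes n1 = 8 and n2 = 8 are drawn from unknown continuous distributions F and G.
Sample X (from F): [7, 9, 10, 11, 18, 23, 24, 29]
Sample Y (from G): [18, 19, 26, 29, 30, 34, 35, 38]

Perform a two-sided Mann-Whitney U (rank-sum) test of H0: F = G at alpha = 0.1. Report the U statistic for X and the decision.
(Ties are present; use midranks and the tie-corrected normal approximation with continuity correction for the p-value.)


Step 1: Combine and sort all 16 observations; assign midranks.
sorted (value, group): (7,X), (9,X), (10,X), (11,X), (18,X), (18,Y), (19,Y), (23,X), (24,X), (26,Y), (29,X), (29,Y), (30,Y), (34,Y), (35,Y), (38,Y)
ranks: 7->1, 9->2, 10->3, 11->4, 18->5.5, 18->5.5, 19->7, 23->8, 24->9, 26->10, 29->11.5, 29->11.5, 30->13, 34->14, 35->15, 38->16
Step 2: Rank sum for X: R1 = 1 + 2 + 3 + 4 + 5.5 + 8 + 9 + 11.5 = 44.
Step 3: U_X = R1 - n1(n1+1)/2 = 44 - 8*9/2 = 44 - 36 = 8.
       U_Y = n1*n2 - U_X = 64 - 8 = 56.
Step 4: Ties are present, so use the tie-corrected normal approximation (with continuity correction) for the p-value.
Step 5: p-value = 0.013450; compare to alpha = 0.1. reject H0.

U_X = 8, p = 0.013450, reject H0 at alpha = 0.1.


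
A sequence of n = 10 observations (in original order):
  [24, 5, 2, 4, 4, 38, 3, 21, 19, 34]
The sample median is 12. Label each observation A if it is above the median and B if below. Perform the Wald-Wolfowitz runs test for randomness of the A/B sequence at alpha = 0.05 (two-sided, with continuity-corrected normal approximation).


Step 1: Compute median = 12; label A = above, B = below.
Labels in order: ABBBBABAAA  (n_A = 5, n_B = 5)
Step 2: Count runs R = 5.
Step 3: Under H0 (random ordering), E[R] = 2*n_A*n_B/(n_A+n_B) + 1 = 2*5*5/10 + 1 = 6.0000.
        Var[R] = 2*n_A*n_B*(2*n_A*n_B - n_A - n_B) / ((n_A+n_B)^2 * (n_A+n_B-1)) = 2000/900 = 2.2222.
        SD[R] = 1.4907.
Step 4: Continuity-corrected z = (R + 0.5 - E[R]) / SD[R] = (5 + 0.5 - 6.0000) / 1.4907 = -0.3354.
Step 5: Two-sided p-value via normal approximation = 2*(1 - Phi(|z|)) = 0.737316.
Step 6: alpha = 0.05. fail to reject H0.

R = 5, z = -0.3354, p = 0.737316, fail to reject H0.


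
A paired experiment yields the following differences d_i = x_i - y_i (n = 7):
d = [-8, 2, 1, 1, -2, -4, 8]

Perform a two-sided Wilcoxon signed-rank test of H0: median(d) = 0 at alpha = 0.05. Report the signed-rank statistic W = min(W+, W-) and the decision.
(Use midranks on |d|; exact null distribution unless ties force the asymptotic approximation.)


Step 1: Drop any zero differences (none here) and take |d_i|.
|d| = [8, 2, 1, 1, 2, 4, 8]
Step 2: Midrank |d_i| (ties get averaged ranks).
ranks: |8|->6.5, |2|->3.5, |1|->1.5, |1|->1.5, |2|->3.5, |4|->5, |8|->6.5
Step 3: Attach original signs; sum ranks with positive sign and with negative sign.
W+ = 3.5 + 1.5 + 1.5 + 6.5 = 13
W- = 6.5 + 3.5 + 5 = 15
(Check: W+ + W- = 28 should equal n(n+1)/2 = 28.)
Step 4: Test statistic W = min(W+, W-) = 13.
Step 5: Ties in |d|, so use the tie-corrected normal approximation.
        E[W] = n(n+1)/4 = 7*8/4 = 14.
        Tie groups: |d|=1 (t=2), |d|=2 (t=2), |d|=8 (t=2); sum(t^3 - t) = 18.
        Var[W] = n(n+1)(2n+1)/24 - sum(t^3-t)/48 = 840/24 - 18/48 = 34.625.
        z = (W - E[W]) / sqrt(Var[W]) = (13 - 14) / 5.8843 = -0.1699.
        Two-sided p = 2*Phi(z) = 0.865054.
Step 6: alpha = 0.05. fail to reject H0.

W+ = 13, W- = 15, W = min = 13, p = 0.865054, fail to reject H0.


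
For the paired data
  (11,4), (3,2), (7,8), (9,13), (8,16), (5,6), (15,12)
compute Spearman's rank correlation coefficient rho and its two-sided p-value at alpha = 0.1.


Step 1: Rank x and y separately (midranks; no ties here).
rank(x): 11->6, 3->1, 7->3, 9->5, 8->4, 5->2, 15->7
rank(y): 4->2, 2->1, 8->4, 13->6, 16->7, 6->3, 12->5
Step 2: d_i = R_x(i) - R_y(i); compute d_i^2.
  (6-2)^2=16, (1-1)^2=0, (3-4)^2=1, (5-6)^2=1, (4-7)^2=9, (2-3)^2=1, (7-5)^2=4
sum(d^2) = 32.
Step 3: rho = 1 - 6*32 / (7*(7^2 - 1)) = 1 - 192/336 = 0.428571.
Step 4: Under H0, t = rho * sqrt((n-2)/(1-rho^2)) = 1.0607 ~ t(5).
Step 5: Two-sided p-value from the t-distribution with 5 df = 0.337368.
Step 6: alpha = 0.1. fail to reject H0.

rho = 0.4286, p = 0.337368, fail to reject H0 at alpha = 0.1.


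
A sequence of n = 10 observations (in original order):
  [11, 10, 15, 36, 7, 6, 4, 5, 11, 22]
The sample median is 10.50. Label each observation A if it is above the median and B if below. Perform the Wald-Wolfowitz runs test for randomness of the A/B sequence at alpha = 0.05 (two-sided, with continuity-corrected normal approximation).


Step 1: Compute median = 10.50; label A = above, B = below.
Labels in order: ABAABBBBAA  (n_A = 5, n_B = 5)
Step 2: Count runs R = 5.
Step 3: Under H0 (random ordering), E[R] = 2*n_A*n_B/(n_A+n_B) + 1 = 2*5*5/10 + 1 = 6.0000.
        Var[R] = 2*n_A*n_B*(2*n_A*n_B - n_A - n_B) / ((n_A+n_B)^2 * (n_A+n_B-1)) = 2000/900 = 2.2222.
        SD[R] = 1.4907.
Step 4: Continuity-corrected z = (R + 0.5 - E[R]) / SD[R] = (5 + 0.5 - 6.0000) / 1.4907 = -0.3354.
Step 5: Two-sided p-value via normal approximation = 2*(1 - Phi(|z|)) = 0.737316.
Step 6: alpha = 0.05. fail to reject H0.

R = 5, z = -0.3354, p = 0.737316, fail to reject H0.


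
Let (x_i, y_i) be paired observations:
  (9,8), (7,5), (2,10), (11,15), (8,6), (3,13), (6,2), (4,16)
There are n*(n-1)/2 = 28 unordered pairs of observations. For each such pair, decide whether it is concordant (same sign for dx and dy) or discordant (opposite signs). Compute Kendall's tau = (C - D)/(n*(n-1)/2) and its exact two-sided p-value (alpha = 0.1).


Step 1: Enumerate the 28 unordered pairs (i,j) with i<j and classify each by sign(x_j-x_i) * sign(y_j-y_i).
  (1,2):dx=-2,dy=-3->C; (1,3):dx=-7,dy=+2->D; (1,4):dx=+2,dy=+7->C; (1,5):dx=-1,dy=-2->C
  (1,6):dx=-6,dy=+5->D; (1,7):dx=-3,dy=-6->C; (1,8):dx=-5,dy=+8->D; (2,3):dx=-5,dy=+5->D
  (2,4):dx=+4,dy=+10->C; (2,5):dx=+1,dy=+1->C; (2,6):dx=-4,dy=+8->D; (2,7):dx=-1,dy=-3->C
  (2,8):dx=-3,dy=+11->D; (3,4):dx=+9,dy=+5->C; (3,5):dx=+6,dy=-4->D; (3,6):dx=+1,dy=+3->C
  (3,7):dx=+4,dy=-8->D; (3,8):dx=+2,dy=+6->C; (4,5):dx=-3,dy=-9->C; (4,6):dx=-8,dy=-2->C
  (4,7):dx=-5,dy=-13->C; (4,8):dx=-7,dy=+1->D; (5,6):dx=-5,dy=+7->D; (5,7):dx=-2,dy=-4->C
  (5,8):dx=-4,dy=+10->D; (6,7):dx=+3,dy=-11->D; (6,8):dx=+1,dy=+3->C; (7,8):dx=-2,dy=+14->D
Step 2: C = 15, D = 13, total pairs = 28.
Step 3: tau = (C - D)/(n(n-1)/2) = (15 - 13)/28 = 0.071429.
Step 4: Exact two-sided p-value (enumerate n! = 40320 permutations of y under H0): p = 0.904861.
Step 5: alpha = 0.1. fail to reject H0.

tau_b = 0.0714 (C=15, D=13), p = 0.904861, fail to reject H0.


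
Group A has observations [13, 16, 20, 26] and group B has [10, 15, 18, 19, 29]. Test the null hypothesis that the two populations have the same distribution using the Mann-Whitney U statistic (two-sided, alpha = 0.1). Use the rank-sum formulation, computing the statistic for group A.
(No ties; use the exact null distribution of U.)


Step 1: Combine and sort all 9 observations; assign midranks.
sorted (value, group): (10,Y), (13,X), (15,Y), (16,X), (18,Y), (19,Y), (20,X), (26,X), (29,Y)
ranks: 10->1, 13->2, 15->3, 16->4, 18->5, 19->6, 20->7, 26->8, 29->9
Step 2: Rank sum for X: R1 = 2 + 4 + 7 + 8 = 21.
Step 3: U_X = R1 - n1(n1+1)/2 = 21 - 4*5/2 = 21 - 10 = 11.
       U_Y = n1*n2 - U_X = 20 - 11 = 9.
Step 4: No ties, so the exact null distribution of U (based on enumerating the C(9,4) = 126 equally likely rank assignments) gives the two-sided p-value.
Step 5: p-value = 0.904762; compare to alpha = 0.1. fail to reject H0.

U_X = 11, p = 0.904762, fail to reject H0 at alpha = 0.1.


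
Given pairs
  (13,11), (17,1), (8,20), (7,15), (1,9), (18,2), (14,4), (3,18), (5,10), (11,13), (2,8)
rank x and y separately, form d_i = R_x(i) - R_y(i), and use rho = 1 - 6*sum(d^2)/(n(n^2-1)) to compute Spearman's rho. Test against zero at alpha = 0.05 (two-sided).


Step 1: Rank x and y separately (midranks; no ties here).
rank(x): 13->8, 17->10, 8->6, 7->5, 1->1, 18->11, 14->9, 3->3, 5->4, 11->7, 2->2
rank(y): 11->7, 1->1, 20->11, 15->9, 9->5, 2->2, 4->3, 18->10, 10->6, 13->8, 8->4
Step 2: d_i = R_x(i) - R_y(i); compute d_i^2.
  (8-7)^2=1, (10-1)^2=81, (6-11)^2=25, (5-9)^2=16, (1-5)^2=16, (11-2)^2=81, (9-3)^2=36, (3-10)^2=49, (4-6)^2=4, (7-8)^2=1, (2-4)^2=4
sum(d^2) = 314.
Step 3: rho = 1 - 6*314 / (11*(11^2 - 1)) = 1 - 1884/1320 = -0.427273.
Step 4: Under H0, t = rho * sqrt((n-2)/(1-rho^2)) = -1.4177 ~ t(9).
Step 5: Two-sided p-value from the t-distribution with 9 df = 0.189944.
Step 6: alpha = 0.05. fail to reject H0.

rho = -0.4273, p = 0.189944, fail to reject H0 at alpha = 0.05.


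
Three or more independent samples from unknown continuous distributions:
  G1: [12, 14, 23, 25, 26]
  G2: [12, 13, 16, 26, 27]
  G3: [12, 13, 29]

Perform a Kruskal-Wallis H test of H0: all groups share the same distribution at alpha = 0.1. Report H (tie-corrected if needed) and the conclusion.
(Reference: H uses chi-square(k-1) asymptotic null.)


Step 1: Combine all N = 13 observations and assign midranks.
sorted (value, group, rank): (12,G1,2), (12,G2,2), (12,G3,2), (13,G2,4.5), (13,G3,4.5), (14,G1,6), (16,G2,7), (23,G1,8), (25,G1,9), (26,G1,10.5), (26,G2,10.5), (27,G2,12), (29,G3,13)
Step 2: Sum ranks within each group.
R_1 = 35.5 (n_1 = 5)
R_2 = 36 (n_2 = 5)
R_3 = 19.5 (n_3 = 3)
Step 3: H = 12/(N(N+1)) * sum(R_i^2/n_i) - 3(N+1)
     = 12/(13*14) * (35.5^2/5 + 36^2/5 + 19.5^2/3) - 3*14
     = 0.065934 * 638 - 42
     = 0.065934.
Step 4: Ties present; correction factor C = 1 - 36/(13^3 - 13) = 0.983516. Corrected H = 0.065934 / 0.983516 = 0.067039.
Step 5: Under H0, H ~ chi^2(2); p-value = 0.967036.
Step 6: alpha = 0.1. fail to reject H0.

H = 0.0670, df = 2, p = 0.967036, fail to reject H0.


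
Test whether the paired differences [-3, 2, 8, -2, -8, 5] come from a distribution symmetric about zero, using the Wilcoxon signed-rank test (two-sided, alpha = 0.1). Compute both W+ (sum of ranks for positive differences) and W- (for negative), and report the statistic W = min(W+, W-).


Step 1: Drop any zero differences (none here) and take |d_i|.
|d| = [3, 2, 8, 2, 8, 5]
Step 2: Midrank |d_i| (ties get averaged ranks).
ranks: |3|->3, |2|->1.5, |8|->5.5, |2|->1.5, |8|->5.5, |5|->4
Step 3: Attach original signs; sum ranks with positive sign and with negative sign.
W+ = 1.5 + 5.5 + 4 = 11
W- = 3 + 1.5 + 5.5 = 10
(Check: W+ + W- = 21 should equal n(n+1)/2 = 21.)
Step 4: Test statistic W = min(W+, W-) = 10.
Step 5: Ties in |d|, so use the tie-corrected normal approximation.
        E[W] = n(n+1)/4 = 6*7/4 = 10.5.
        Tie groups: |d|=2 (t=2), |d|=8 (t=2); sum(t^3 - t) = 12.
        Var[W] = n(n+1)(2n+1)/24 - sum(t^3-t)/48 = 546/24 - 12/48 = 22.5.
        z = (W - E[W]) / sqrt(Var[W]) = (10 - 10.5) / 4.7434 = -0.1054.
        Two-sided p = 2*Phi(z) = 0.916051.
Step 6: alpha = 0.1. fail to reject H0.

W+ = 11, W- = 10, W = min = 10, p = 0.916051, fail to reject H0.


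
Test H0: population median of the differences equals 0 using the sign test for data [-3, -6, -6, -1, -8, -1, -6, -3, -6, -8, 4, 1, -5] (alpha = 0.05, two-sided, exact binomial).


Step 1: Discard zero differences. Original n = 13; n_eff = number of nonzero differences = 13.
Nonzero differences (with sign): -3, -6, -6, -1, -8, -1, -6, -3, -6, -8, +4, +1, -5
Step 2: Count signs: positive = 2, negative = 11.
Step 3: Under H0: P(positive) = 0.5, so the number of positives S ~ Bin(13, 0.5).
Step 4: Two-sided exact p-value = sum of Bin(13,0.5) probabilities at or below the observed probability = 0.022461.
Step 5: alpha = 0.05. reject H0.

n_eff = 13, pos = 2, neg = 11, p = 0.022461, reject H0.


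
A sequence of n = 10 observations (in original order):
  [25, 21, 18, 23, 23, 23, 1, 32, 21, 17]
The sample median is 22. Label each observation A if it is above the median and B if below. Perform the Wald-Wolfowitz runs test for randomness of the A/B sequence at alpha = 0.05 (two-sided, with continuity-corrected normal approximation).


Step 1: Compute median = 22; label A = above, B = below.
Labels in order: ABBAAABABB  (n_A = 5, n_B = 5)
Step 2: Count runs R = 6.
Step 3: Under H0 (random ordering), E[R] = 2*n_A*n_B/(n_A+n_B) + 1 = 2*5*5/10 + 1 = 6.0000.
        Var[R] = 2*n_A*n_B*(2*n_A*n_B - n_A - n_B) / ((n_A+n_B)^2 * (n_A+n_B-1)) = 2000/900 = 2.2222.
        SD[R] = 1.4907.
Step 4: R = E[R], so z = 0 with no continuity correction.
Step 5: Two-sided p-value via normal approximation = 2*(1 - Phi(|z|)) = 1.000000.
Step 6: alpha = 0.05. fail to reject H0.

R = 6, z = 0.0000, p = 1.000000, fail to reject H0.


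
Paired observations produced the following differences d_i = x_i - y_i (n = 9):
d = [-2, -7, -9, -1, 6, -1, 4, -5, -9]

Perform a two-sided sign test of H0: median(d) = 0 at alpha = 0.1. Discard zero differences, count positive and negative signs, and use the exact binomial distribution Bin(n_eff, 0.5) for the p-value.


Step 1: Discard zero differences. Original n = 9; n_eff = number of nonzero differences = 9.
Nonzero differences (with sign): -2, -7, -9, -1, +6, -1, +4, -5, -9
Step 2: Count signs: positive = 2, negative = 7.
Step 3: Under H0: P(positive) = 0.5, so the number of positives S ~ Bin(9, 0.5).
Step 4: Two-sided exact p-value = sum of Bin(9,0.5) probabilities at or below the observed probability = 0.179688.
Step 5: alpha = 0.1. fail to reject H0.

n_eff = 9, pos = 2, neg = 7, p = 0.179688, fail to reject H0.


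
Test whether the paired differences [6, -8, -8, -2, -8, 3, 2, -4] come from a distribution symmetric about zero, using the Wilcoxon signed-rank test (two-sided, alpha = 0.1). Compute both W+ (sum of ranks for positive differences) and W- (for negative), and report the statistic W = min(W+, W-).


Step 1: Drop any zero differences (none here) and take |d_i|.
|d| = [6, 8, 8, 2, 8, 3, 2, 4]
Step 2: Midrank |d_i| (ties get averaged ranks).
ranks: |6|->5, |8|->7, |8|->7, |2|->1.5, |8|->7, |3|->3, |2|->1.5, |4|->4
Step 3: Attach original signs; sum ranks with positive sign and with negative sign.
W+ = 5 + 3 + 1.5 = 9.5
W- = 7 + 7 + 1.5 + 7 + 4 = 26.5
(Check: W+ + W- = 36 should equal n(n+1)/2 = 36.)
Step 4: Test statistic W = min(W+, W-) = 9.5.
Step 5: Ties in |d|, so use the tie-corrected normal approximation.
        E[W] = n(n+1)/4 = 8*9/4 = 18.
        Tie groups: |d|=2 (t=2), |d|=8 (t=3); sum(t^3 - t) = 30.
        Var[W] = n(n+1)(2n+1)/24 - sum(t^3-t)/48 = 1224/24 - 30/48 = 50.375.
        z = (W - E[W]) / sqrt(Var[W]) = (9.5 - 18) / 7.0975 = -1.1976.
        Two-sided p = 2*Phi(z) = 0.231073.
Step 6: alpha = 0.1. fail to reject H0.

W+ = 9.5, W- = 26.5, W = min = 9.5, p = 0.231073, fail to reject H0.


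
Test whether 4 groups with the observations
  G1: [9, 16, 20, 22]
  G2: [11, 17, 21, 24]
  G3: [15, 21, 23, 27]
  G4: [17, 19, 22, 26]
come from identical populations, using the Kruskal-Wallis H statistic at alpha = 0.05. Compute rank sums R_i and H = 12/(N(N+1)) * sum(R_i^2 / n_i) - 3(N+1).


Step 1: Combine all N = 16 observations and assign midranks.
sorted (value, group, rank): (9,G1,1), (11,G2,2), (15,G3,3), (16,G1,4), (17,G2,5.5), (17,G4,5.5), (19,G4,7), (20,G1,8), (21,G2,9.5), (21,G3,9.5), (22,G1,11.5), (22,G4,11.5), (23,G3,13), (24,G2,14), (26,G4,15), (27,G3,16)
Step 2: Sum ranks within each group.
R_1 = 24.5 (n_1 = 4)
R_2 = 31 (n_2 = 4)
R_3 = 41.5 (n_3 = 4)
R_4 = 39 (n_4 = 4)
Step 3: H = 12/(N(N+1)) * sum(R_i^2/n_i) - 3(N+1)
     = 12/(16*17) * (24.5^2/4 + 31^2/4 + 41.5^2/4 + 39^2/4) - 3*17
     = 0.044118 * 1201.12 - 51
     = 1.990809.
Step 4: Ties present; correction factor C = 1 - 18/(16^3 - 16) = 0.995588. Corrected H = 1.990809 / 0.995588 = 1.999631.
Step 5: Under H0, H ~ chi^2(3); p-value = 0.572483.
Step 6: alpha = 0.05. fail to reject H0.

H = 1.9996, df = 3, p = 0.572483, fail to reject H0.


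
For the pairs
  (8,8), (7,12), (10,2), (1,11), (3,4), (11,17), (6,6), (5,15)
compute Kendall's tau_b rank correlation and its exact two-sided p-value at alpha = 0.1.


Step 1: Enumerate the 28 unordered pairs (i,j) with i<j and classify each by sign(x_j-x_i) * sign(y_j-y_i).
  (1,2):dx=-1,dy=+4->D; (1,3):dx=+2,dy=-6->D; (1,4):dx=-7,dy=+3->D; (1,5):dx=-5,dy=-4->C
  (1,6):dx=+3,dy=+9->C; (1,7):dx=-2,dy=-2->C; (1,8):dx=-3,dy=+7->D; (2,3):dx=+3,dy=-10->D
  (2,4):dx=-6,dy=-1->C; (2,5):dx=-4,dy=-8->C; (2,6):dx=+4,dy=+5->C; (2,7):dx=-1,dy=-6->C
  (2,8):dx=-2,dy=+3->D; (3,4):dx=-9,dy=+9->D; (3,5):dx=-7,dy=+2->D; (3,6):dx=+1,dy=+15->C
  (3,7):dx=-4,dy=+4->D; (3,8):dx=-5,dy=+13->D; (4,5):dx=+2,dy=-7->D; (4,6):dx=+10,dy=+6->C
  (4,7):dx=+5,dy=-5->D; (4,8):dx=+4,dy=+4->C; (5,6):dx=+8,dy=+13->C; (5,7):dx=+3,dy=+2->C
  (5,8):dx=+2,dy=+11->C; (6,7):dx=-5,dy=-11->C; (6,8):dx=-6,dy=-2->C; (7,8):dx=-1,dy=+9->D
Step 2: C = 15, D = 13, total pairs = 28.
Step 3: tau = (C - D)/(n(n-1)/2) = (15 - 13)/28 = 0.071429.
Step 4: Exact two-sided p-value (enumerate n! = 40320 permutations of y under H0): p = 0.904861.
Step 5: alpha = 0.1. fail to reject H0.

tau_b = 0.0714 (C=15, D=13), p = 0.904861, fail to reject H0.


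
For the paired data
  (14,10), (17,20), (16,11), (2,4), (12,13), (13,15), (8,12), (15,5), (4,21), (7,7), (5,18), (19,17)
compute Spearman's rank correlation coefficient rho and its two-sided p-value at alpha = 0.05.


Step 1: Rank x and y separately (midranks; no ties here).
rank(x): 14->8, 17->11, 16->10, 2->1, 12->6, 13->7, 8->5, 15->9, 4->2, 7->4, 5->3, 19->12
rank(y): 10->4, 20->11, 11->5, 4->1, 13->7, 15->8, 12->6, 5->2, 21->12, 7->3, 18->10, 17->9
Step 2: d_i = R_x(i) - R_y(i); compute d_i^2.
  (8-4)^2=16, (11-11)^2=0, (10-5)^2=25, (1-1)^2=0, (6-7)^2=1, (7-8)^2=1, (5-6)^2=1, (9-2)^2=49, (2-12)^2=100, (4-3)^2=1, (3-10)^2=49, (12-9)^2=9
sum(d^2) = 252.
Step 3: rho = 1 - 6*252 / (12*(12^2 - 1)) = 1 - 1512/1716 = 0.118881.
Step 4: Under H0, t = rho * sqrt((n-2)/(1-rho^2)) = 0.3786 ~ t(10).
Step 5: Two-sided p-value from the t-distribution with 10 df = 0.712884.
Step 6: alpha = 0.05. fail to reject H0.

rho = 0.1189, p = 0.712884, fail to reject H0 at alpha = 0.05.


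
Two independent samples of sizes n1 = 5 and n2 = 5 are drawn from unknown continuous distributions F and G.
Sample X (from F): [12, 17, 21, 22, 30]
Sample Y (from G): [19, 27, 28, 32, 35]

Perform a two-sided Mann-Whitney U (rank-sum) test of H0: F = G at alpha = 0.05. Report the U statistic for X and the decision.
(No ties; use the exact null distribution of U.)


Step 1: Combine and sort all 10 observations; assign midranks.
sorted (value, group): (12,X), (17,X), (19,Y), (21,X), (22,X), (27,Y), (28,Y), (30,X), (32,Y), (35,Y)
ranks: 12->1, 17->2, 19->3, 21->4, 22->5, 27->6, 28->7, 30->8, 32->9, 35->10
Step 2: Rank sum for X: R1 = 1 + 2 + 4 + 5 + 8 = 20.
Step 3: U_X = R1 - n1(n1+1)/2 = 20 - 5*6/2 = 20 - 15 = 5.
       U_Y = n1*n2 - U_X = 25 - 5 = 20.
Step 4: No ties, so the exact null distribution of U (based on enumerating the C(10,5) = 252 equally likely rank assignments) gives the two-sided p-value.
Step 5: p-value = 0.150794; compare to alpha = 0.05. fail to reject H0.

U_X = 5, p = 0.150794, fail to reject H0 at alpha = 0.05.


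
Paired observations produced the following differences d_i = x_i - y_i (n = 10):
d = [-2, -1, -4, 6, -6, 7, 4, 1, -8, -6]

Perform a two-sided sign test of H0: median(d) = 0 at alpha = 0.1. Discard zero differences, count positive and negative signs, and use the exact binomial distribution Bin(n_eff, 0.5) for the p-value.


Step 1: Discard zero differences. Original n = 10; n_eff = number of nonzero differences = 10.
Nonzero differences (with sign): -2, -1, -4, +6, -6, +7, +4, +1, -8, -6
Step 2: Count signs: positive = 4, negative = 6.
Step 3: Under H0: P(positive) = 0.5, so the number of positives S ~ Bin(10, 0.5).
Step 4: Two-sided exact p-value = sum of Bin(10,0.5) probabilities at or below the observed probability = 0.753906.
Step 5: alpha = 0.1. fail to reject H0.

n_eff = 10, pos = 4, neg = 6, p = 0.753906, fail to reject H0.


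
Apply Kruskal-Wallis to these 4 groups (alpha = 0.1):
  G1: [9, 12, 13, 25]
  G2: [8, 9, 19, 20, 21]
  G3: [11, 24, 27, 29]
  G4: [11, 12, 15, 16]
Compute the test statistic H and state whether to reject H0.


Step 1: Combine all N = 17 observations and assign midranks.
sorted (value, group, rank): (8,G2,1), (9,G1,2.5), (9,G2,2.5), (11,G3,4.5), (11,G4,4.5), (12,G1,6.5), (12,G4,6.5), (13,G1,8), (15,G4,9), (16,G4,10), (19,G2,11), (20,G2,12), (21,G2,13), (24,G3,14), (25,G1,15), (27,G3,16), (29,G3,17)
Step 2: Sum ranks within each group.
R_1 = 32 (n_1 = 4)
R_2 = 39.5 (n_2 = 5)
R_3 = 51.5 (n_3 = 4)
R_4 = 30 (n_4 = 4)
Step 3: H = 12/(N(N+1)) * sum(R_i^2/n_i) - 3(N+1)
     = 12/(17*18) * (32^2/4 + 39.5^2/5 + 51.5^2/4 + 30^2/4) - 3*18
     = 0.039216 * 1456.11 - 54
     = 3.102451.
Step 4: Ties present; correction factor C = 1 - 18/(17^3 - 17) = 0.996324. Corrected H = 3.102451 / 0.996324 = 3.113899.
Step 5: Under H0, H ~ chi^2(3); p-value = 0.374395.
Step 6: alpha = 0.1. fail to reject H0.

H = 3.1139, df = 3, p = 0.374395, fail to reject H0.


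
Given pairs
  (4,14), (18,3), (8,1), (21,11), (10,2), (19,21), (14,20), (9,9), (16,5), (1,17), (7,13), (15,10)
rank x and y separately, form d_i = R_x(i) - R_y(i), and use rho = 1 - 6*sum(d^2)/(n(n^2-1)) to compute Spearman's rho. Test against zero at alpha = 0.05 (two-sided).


Step 1: Rank x and y separately (midranks; no ties here).
rank(x): 4->2, 18->10, 8->4, 21->12, 10->6, 19->11, 14->7, 9->5, 16->9, 1->1, 7->3, 15->8
rank(y): 14->9, 3->3, 1->1, 11->7, 2->2, 21->12, 20->11, 9->5, 5->4, 17->10, 13->8, 10->6
Step 2: d_i = R_x(i) - R_y(i); compute d_i^2.
  (2-9)^2=49, (10-3)^2=49, (4-1)^2=9, (12-7)^2=25, (6-2)^2=16, (11-12)^2=1, (7-11)^2=16, (5-5)^2=0, (9-4)^2=25, (1-10)^2=81, (3-8)^2=25, (8-6)^2=4
sum(d^2) = 300.
Step 3: rho = 1 - 6*300 / (12*(12^2 - 1)) = 1 - 1800/1716 = -0.048951.
Step 4: Under H0, t = rho * sqrt((n-2)/(1-rho^2)) = -0.1550 ~ t(10).
Step 5: Two-sided p-value from the t-distribution with 10 df = 0.879919.
Step 6: alpha = 0.05. fail to reject H0.

rho = -0.0490, p = 0.879919, fail to reject H0 at alpha = 0.05.
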